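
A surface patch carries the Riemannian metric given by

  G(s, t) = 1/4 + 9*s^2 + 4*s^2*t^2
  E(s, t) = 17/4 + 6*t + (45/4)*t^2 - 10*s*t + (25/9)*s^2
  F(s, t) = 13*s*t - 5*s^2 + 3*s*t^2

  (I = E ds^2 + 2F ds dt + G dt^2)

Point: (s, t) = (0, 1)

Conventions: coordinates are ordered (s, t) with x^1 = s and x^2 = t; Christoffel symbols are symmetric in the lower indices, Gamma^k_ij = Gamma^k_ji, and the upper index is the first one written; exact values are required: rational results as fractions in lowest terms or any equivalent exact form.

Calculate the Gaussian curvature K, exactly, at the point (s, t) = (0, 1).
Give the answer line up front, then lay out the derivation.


Answer: K = 1443/1849

E = 43/2, F = 0, G = 1/4, EG - F^2 = 43/8 at the point
E_s = -10, E_t = 57/2, F_s = 16, F_t = 0, G_s = 0, G_t = 0
E_tt = 45/2, F_st = 19, G_ss = 26
The intrinsic route: Brioschi's K = (det M1 - det M2)/(EG - F^2)^2.
M1 = [[-E_tt/2 + F_st - G_ss/2, E_s/2, F_s - E_t/2], [F_t - G_s/2, E, F], [G_t/2, F, G]] = [[-21/4, -5, 7/4], [0, 43/2, 0], [0, 0, 1/4]]; det M1 = -903/32
M2 = [[0, E_t/2, G_s/2], [E_t/2, E, F], [G_s/2, F, G]] = [[0, 57/4, 0], [57/4, 43/2, 0], [0, 0, 1/4]]; det M2 = -3249/64
det M1 - det M2 = 1443/64; K = 1443/64 / (43/8)^2 = 1443/1849


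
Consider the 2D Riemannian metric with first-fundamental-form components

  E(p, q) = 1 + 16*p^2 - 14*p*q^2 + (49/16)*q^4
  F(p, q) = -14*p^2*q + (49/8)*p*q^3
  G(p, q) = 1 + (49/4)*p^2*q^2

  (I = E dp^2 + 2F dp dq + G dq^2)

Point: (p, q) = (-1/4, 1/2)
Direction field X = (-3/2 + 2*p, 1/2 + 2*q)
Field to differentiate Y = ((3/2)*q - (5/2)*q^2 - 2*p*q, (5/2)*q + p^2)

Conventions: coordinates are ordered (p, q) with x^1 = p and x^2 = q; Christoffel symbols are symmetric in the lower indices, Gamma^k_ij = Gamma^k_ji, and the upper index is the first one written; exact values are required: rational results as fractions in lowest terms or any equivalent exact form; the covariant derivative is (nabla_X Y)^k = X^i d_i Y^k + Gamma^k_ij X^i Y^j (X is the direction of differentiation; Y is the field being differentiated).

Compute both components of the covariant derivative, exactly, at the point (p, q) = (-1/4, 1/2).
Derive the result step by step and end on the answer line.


E = 785/256, F = -161/256, G = 305/256 at the point
E_p = -23/2, E_q = 161/32, F_p = 273/64, F_q = -259/128, G_p = -49/32, G_q = 49/64
EG - F^2 = 417/128;  g^inv = (128/417) * [[305/256, 161/256], [161/256, 785/256]]
first-kind symbols [ij,l] = (1/2)(d_i g_jl + d_j g_il - d_l g_ij): [pp,p] = E_p/2 = -23/4, [pp,q] = F_p - E_q/2 = 7/4, [pq,p] = E_q/2 = 161/64, [pq,q] = G_p/2 = -49/64, [qq,p] = F_q - G_p/2 = -161/128, [qq,q] = G_q/2 = 49/128
Gamma^p_ij = (G*[ij,p] - F*[ij,q])/(EG - F^2), Gamma^q_ij = (E*[ij,q] - F*[ij,p])/(EG - F^2)
Gamma_ppp = -736/417, Gamma_ppq = 322/417, Gamma_pqq = -161/417, Gamma_qpp = 224/417, Gamma_qpq = -98/417, Gamma_qqq = 49/417
X = (-2, 3/2), Y = (3/8, 21/16) at the point

Answer: (nabla_X Y)^p = 983/4448, (nabla_X Y)^q = 22521/4448


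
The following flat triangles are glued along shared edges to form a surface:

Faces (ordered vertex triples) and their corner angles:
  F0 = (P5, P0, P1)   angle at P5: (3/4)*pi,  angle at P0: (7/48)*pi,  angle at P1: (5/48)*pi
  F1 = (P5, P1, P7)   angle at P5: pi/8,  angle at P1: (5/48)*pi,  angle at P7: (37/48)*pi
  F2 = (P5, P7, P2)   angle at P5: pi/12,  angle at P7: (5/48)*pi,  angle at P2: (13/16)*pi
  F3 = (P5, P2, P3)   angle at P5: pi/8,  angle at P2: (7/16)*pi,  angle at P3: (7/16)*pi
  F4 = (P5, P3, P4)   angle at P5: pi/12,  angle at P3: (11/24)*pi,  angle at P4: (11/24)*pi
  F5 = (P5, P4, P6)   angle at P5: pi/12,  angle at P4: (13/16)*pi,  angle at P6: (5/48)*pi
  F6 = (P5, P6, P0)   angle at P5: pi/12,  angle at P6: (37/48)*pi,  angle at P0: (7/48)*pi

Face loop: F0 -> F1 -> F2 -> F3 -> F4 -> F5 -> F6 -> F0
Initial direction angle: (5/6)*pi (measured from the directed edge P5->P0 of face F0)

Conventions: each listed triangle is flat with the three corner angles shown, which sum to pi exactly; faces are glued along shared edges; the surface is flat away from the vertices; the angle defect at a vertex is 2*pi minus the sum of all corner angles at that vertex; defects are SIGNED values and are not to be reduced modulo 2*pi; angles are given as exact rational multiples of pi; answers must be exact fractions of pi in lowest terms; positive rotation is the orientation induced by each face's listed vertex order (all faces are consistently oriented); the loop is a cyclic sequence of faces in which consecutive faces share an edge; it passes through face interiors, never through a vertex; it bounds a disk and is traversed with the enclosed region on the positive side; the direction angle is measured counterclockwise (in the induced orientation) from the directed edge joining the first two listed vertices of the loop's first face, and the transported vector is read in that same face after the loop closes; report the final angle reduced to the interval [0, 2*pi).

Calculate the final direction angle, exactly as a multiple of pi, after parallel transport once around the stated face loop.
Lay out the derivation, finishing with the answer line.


enclosed vertex P5: corner angles sum to (4/3)*pi, defect = 2*pi - (4/3)*pi = (2/3)*pi
the rotation equals the total enclosed defect, so the final angle is initial + defects (mod 2*pi)
final angle = (5/6)*pi + (2/3)*pi = (3/2)*pi (mod 2*pi)

Answer: final direction angle = (3/2)*pi


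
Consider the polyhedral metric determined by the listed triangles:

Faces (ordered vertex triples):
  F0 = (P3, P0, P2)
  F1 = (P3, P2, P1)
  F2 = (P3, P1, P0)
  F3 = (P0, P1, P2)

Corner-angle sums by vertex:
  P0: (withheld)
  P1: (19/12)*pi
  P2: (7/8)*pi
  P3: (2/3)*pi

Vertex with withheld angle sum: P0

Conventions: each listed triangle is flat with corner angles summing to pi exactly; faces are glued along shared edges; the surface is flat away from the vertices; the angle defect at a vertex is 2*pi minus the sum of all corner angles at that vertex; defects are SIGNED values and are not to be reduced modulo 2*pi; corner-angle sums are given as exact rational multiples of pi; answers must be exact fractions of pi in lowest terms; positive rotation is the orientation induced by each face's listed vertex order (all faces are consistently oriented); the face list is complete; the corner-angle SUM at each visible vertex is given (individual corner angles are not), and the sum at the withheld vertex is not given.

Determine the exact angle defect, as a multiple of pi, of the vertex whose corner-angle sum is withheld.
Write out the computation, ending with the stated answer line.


V = 4, E = 6, F = 4; chi = V - E + F = 2
Gauss-Bonnet: total defect = 2*pi*chi = 4*pi; visible defects sum to (23/8)*pi

Answer: defect(P0) = (9/8)*pi


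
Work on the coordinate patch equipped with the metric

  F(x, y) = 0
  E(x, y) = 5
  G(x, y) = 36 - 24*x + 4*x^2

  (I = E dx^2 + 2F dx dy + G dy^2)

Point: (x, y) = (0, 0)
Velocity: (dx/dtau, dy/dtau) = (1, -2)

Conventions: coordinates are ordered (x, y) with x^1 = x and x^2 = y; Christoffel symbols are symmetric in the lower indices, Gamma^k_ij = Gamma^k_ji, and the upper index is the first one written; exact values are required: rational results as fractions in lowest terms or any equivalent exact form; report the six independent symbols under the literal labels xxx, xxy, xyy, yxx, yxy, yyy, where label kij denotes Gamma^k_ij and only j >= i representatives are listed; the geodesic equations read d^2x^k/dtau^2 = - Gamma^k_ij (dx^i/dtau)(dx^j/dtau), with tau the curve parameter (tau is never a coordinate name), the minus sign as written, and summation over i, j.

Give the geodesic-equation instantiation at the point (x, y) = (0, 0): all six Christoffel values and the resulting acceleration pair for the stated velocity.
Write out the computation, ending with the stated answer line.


E = 5, F = 0, G = 36 at the point
E_x = 0, E_y = 0, F_x = 0, F_y = 0, G_x = -24, G_y = 0
EG - F^2 = 180;  g^inv = (1/180) * [[36, 0], [0, 5]]
first-kind symbols [ij,l] = (1/2)(d_i g_jl + d_j g_il - d_l g_ij): [xx,x] = E_x/2 = 0, [xx,y] = F_x - E_y/2 = 0, [xy,x] = E_y/2 = 0, [xy,y] = G_x/2 = -12, [yy,x] = F_y - G_x/2 = 12, [yy,y] = G_y/2 = 0
Gamma^x_ij = (G*[ij,x] - F*[ij,y])/(EG - F^2), Gamma^y_ij = (E*[ij,y] - F*[ij,x])/(EG - F^2)
Gamma_xxx = 0, Gamma_xxy = 0, Gamma_xyy = 12/5, Gamma_yxx = 0, Gamma_yxy = -1/3, Gamma_yyy = 0
d^2x/dtau^2 = -(Gamma_xxx*(1)^2 + 2*Gamma_xxy*(1)*(-2) + Gamma_xyy*(-2)^2) = -48/5
d^2y/dtau^2 = -(Gamma_yxx*(1)^2 + 2*Gamma_yxy*(1)*(-2) + Gamma_yyy*(-2)^2) = -4/3

Answer: Gamma_xxx = 0, Gamma_xxy = 0, Gamma_xyy = 12/5, Gamma_yxx = 0, Gamma_yxy = -1/3, Gamma_yyy = 0; accelerations (d^2x/dtau^2, d^2y/dtau^2) = (-48/5, -4/3)


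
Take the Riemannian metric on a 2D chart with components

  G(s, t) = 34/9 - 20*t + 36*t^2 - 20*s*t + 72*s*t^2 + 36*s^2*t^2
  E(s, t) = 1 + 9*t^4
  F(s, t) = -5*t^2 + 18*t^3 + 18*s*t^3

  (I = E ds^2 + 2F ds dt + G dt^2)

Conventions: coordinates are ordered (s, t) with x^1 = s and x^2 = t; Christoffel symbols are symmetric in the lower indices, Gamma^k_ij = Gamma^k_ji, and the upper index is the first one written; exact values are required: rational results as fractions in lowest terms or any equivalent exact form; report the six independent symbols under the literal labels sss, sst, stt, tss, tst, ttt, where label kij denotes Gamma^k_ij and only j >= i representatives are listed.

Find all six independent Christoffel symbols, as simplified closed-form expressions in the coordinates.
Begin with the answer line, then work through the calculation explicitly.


Answer: Gamma_sss = 0, Gamma_sst = 162*t^3/(324*s^2*t^2 + 648*s*t^2 - 180*s*t + 81*t^4 + 324*t^2 - 180*t + 34), Gamma_stt = (162*s*t^2 + 162*t^2)/(324*s^2*t^2 + 648*s*t^2 - 180*s*t + 81*t^4 + 324*t^2 - 180*t + 34), Gamma_tss = 0, Gamma_tst = (324*s*t^2 + 324*t^2 - 90*t)/(324*s^2*t^2 + 648*s*t^2 - 180*s*t + 81*t^4 + 324*t^2 - 180*t + 34), Gamma_ttt = (324*s^2*t + 648*s*t - 90*s + 324*t - 90)/(324*s^2*t^2 + 648*s*t^2 - 180*s*t + 81*t^4 + 324*t^2 - 180*t + 34)

E = 1 + 9*t^4; F = -5*t^2 + 18*t^3 + 18*s*t^3; G = 34/9 - 20*t + 36*t^2 - 20*s*t + 72*s*t^2 + 36*s^2*t^2
Gamma^k_ij = (1/2) g^{kl} (d_i g_jl + d_j g_il - d_l g_ij), with g^inv = (1/(EG-F^2)) [[G, -F], [-F, E]]
first partials: E_s = 0, E_t = 36*t^3, F_s = 18*t^3, F_t = -10*t + 54*t^2 + 54*s*t^2, G_s = -20*t + 72*t^2 + 72*s*t^2, G_t = -20 + 72*t - 20*s + 144*s*t + 72*s^2*t
D = EG - F^2 = 34/9 - 20*t + 36*t^2 - 20*s*t + 72*s*t^2 + 9*t^4 + 36*s^2*t^2
expanded: Gamma^s_ss = (G E_s - 2F F_s + F E_t)/(2D), Gamma^s_st = (G E_t - F G_s)/(2D), Gamma^s_tt = (2G F_t - G G_s - F G_t)/(2D), Gamma^t_ss = (2E F_s - E E_t - F E_s)/(2D), Gamma^t_st = (E G_s - F E_t)/(2D), Gamma^t_tt = (E G_t - 2F F_t + F G_s)/(2D); substitute and cancel common factors


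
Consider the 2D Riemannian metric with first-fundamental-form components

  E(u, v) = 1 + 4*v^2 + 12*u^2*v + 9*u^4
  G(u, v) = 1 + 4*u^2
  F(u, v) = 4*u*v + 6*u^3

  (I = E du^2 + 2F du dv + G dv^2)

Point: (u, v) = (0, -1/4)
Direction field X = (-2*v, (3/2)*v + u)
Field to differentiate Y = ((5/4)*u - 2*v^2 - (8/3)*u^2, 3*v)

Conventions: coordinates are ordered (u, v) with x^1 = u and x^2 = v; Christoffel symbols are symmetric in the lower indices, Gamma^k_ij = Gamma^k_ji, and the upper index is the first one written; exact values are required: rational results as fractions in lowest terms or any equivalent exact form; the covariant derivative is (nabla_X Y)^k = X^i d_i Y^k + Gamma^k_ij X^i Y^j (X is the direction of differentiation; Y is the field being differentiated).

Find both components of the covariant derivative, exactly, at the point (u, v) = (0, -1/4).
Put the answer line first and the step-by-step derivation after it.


Answer: (nabla_X Y)^u = 41/80, (nabla_X Y)^v = -9/8

E = 5/4, F = 0, G = 1 at the point
E_u = 0, E_v = -2, F_u = -1, F_v = 0, G_u = 0, G_v = 0
EG - F^2 = 5/4;  g^inv = (4/5) * [[1, 0], [0, 5/4]]
first-kind symbols [ij,l] = (1/2)(d_i g_jl + d_j g_il - d_l g_ij): [uu,u] = E_u/2 = 0, [uu,v] = F_u - E_v/2 = 0, [uv,u] = E_v/2 = -1, [uv,v] = G_u/2 = 0, [vv,u] = F_v - G_u/2 = 0, [vv,v] = G_v/2 = 0
Gamma^u_ij = (G*[ij,u] - F*[ij,v])/(EG - F^2), Gamma^v_ij = (E*[ij,v] - F*[ij,u])/(EG - F^2)
Gamma_uuu = 0, Gamma_uuv = -4/5, Gamma_uvv = 0, Gamma_vuu = 0, Gamma_vuv = 0, Gamma_vvv = 0
X = (1/2, -3/8), Y = (-1/8, -3/4) at the point


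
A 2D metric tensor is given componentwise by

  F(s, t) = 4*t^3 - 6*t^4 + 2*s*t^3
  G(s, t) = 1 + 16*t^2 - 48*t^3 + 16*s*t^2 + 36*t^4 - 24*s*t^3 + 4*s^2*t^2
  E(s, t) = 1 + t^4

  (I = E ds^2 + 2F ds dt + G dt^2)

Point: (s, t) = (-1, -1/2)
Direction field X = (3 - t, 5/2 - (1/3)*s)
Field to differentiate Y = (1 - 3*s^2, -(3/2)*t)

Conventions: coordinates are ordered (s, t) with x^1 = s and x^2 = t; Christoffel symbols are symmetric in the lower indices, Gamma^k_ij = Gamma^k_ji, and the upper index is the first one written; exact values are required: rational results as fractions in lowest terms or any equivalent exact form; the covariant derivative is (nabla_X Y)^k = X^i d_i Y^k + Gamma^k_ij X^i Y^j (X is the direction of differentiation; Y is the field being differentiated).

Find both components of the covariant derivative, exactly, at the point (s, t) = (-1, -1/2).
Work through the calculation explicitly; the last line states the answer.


E = 17/16, F = -5/8, G = 29/4 at the point
E_s = 0, E_t = -1/2, F_s = -1/4, F_t = 9/2, G_s = 5, G_t = -40
EG - F^2 = 117/16;  g^inv = (16/117) * [[29/4, 5/8], [5/8, 17/16]]
first-kind symbols [ij,l] = (1/2)(d_i g_jl + d_j g_il - d_l g_ij): [ss,s] = E_s/2 = 0, [ss,t] = F_s - E_t/2 = 0, [st,s] = E_t/2 = -1/4, [st,t] = G_s/2 = 5/2, [tt,s] = F_t - G_s/2 = 2, [tt,t] = G_t/2 = -20
Gamma^s_ij = (G*[ij,s] - F*[ij,t])/(EG - F^2), Gamma^t_ij = (E*[ij,t] - F*[ij,s])/(EG - F^2)
Gamma_sss = 0, Gamma_sst = -4/117, Gamma_stt = 32/117, Gamma_tss = 0, Gamma_tst = 40/117, Gamma_ttt = -320/117
X = (7/2, 17/6), Y = (-2, 3/4) at the point

Answer: (nabla_X Y)^s = 1171/54, (nabla_X Y)^t = -1199/108


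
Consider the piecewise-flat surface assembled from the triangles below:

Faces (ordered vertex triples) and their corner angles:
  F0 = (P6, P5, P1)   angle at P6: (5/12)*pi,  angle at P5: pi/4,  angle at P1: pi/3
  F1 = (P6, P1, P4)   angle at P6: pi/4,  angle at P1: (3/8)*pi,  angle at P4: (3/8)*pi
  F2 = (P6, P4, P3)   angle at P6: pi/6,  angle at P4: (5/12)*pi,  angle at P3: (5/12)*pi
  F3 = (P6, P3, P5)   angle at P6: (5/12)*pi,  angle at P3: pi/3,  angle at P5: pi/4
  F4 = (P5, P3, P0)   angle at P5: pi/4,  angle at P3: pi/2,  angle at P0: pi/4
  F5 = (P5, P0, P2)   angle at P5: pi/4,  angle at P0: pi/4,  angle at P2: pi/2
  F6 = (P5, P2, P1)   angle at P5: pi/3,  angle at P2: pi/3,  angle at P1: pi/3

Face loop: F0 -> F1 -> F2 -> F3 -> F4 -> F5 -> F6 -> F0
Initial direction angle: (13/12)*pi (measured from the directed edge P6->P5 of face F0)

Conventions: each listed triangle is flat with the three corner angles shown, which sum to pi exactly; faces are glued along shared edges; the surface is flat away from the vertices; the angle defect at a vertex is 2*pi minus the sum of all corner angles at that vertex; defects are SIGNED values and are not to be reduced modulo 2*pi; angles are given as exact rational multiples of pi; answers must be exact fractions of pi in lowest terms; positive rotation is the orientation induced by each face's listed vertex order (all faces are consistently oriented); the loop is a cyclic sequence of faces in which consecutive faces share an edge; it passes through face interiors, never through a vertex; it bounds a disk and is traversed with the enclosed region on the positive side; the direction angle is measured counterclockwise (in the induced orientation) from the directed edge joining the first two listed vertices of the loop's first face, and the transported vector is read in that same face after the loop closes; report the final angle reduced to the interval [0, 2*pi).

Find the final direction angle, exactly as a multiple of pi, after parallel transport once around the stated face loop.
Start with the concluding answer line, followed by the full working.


Answer: final direction angle = pi/2

enclosed vertex P5: corner angles sum to (4/3)*pi, defect = 2*pi - (4/3)*pi = (2/3)*pi
enclosed vertex P6: corner angles sum to (5/4)*pi, defect = 2*pi - (5/4)*pi = (3/4)*pi
adding the enclosed defects to the starting angle (mod 2*pi, induced orientation) gives the holonomy
final angle = (13/12)*pi + (17/12)*pi = pi/2 (mod 2*pi)


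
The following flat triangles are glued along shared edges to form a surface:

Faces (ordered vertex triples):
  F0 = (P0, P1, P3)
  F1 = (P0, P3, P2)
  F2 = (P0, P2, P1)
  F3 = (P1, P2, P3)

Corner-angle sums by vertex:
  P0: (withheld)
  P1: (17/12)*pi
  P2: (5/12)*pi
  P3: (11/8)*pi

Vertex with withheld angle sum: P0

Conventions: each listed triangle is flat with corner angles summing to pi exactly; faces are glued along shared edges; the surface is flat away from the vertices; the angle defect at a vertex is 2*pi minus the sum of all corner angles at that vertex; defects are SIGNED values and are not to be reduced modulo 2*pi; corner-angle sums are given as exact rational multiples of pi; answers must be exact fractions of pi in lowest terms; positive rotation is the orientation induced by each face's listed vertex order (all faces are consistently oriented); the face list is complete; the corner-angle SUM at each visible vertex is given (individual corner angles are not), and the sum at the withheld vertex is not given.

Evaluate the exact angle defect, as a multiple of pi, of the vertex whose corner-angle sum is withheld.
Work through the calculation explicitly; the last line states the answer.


V = 4, E = 6, F = 4; chi = V - E + F = 2
Gauss-Bonnet: total defect = 2*pi*chi = 4*pi; visible defects sum to (67/24)*pi

Answer: defect(P0) = (29/24)*pi


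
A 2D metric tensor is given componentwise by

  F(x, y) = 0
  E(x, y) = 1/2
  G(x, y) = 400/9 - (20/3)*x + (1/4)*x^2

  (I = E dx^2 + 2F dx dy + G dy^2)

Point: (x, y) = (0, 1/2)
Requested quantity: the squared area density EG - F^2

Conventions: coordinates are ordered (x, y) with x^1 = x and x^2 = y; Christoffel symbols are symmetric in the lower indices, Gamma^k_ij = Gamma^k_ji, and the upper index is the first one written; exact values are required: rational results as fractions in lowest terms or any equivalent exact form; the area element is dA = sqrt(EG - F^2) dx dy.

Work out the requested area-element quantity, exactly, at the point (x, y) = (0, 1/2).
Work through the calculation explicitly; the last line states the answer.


E = 1/2, F = 0, G = 400/9; EG - F^2 = 200/9

Answer: EG - F^2 = 200/9


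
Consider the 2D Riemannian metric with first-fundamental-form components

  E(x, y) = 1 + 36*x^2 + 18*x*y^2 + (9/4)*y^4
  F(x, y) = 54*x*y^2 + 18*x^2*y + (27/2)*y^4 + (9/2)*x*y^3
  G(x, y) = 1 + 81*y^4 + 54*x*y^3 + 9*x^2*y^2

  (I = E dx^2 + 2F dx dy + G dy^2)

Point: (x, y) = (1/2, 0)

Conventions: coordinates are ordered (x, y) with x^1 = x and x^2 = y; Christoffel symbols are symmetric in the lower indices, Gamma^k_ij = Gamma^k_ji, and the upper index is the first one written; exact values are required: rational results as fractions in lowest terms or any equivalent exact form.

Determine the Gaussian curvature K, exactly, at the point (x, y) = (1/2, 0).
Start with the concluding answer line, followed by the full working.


Answer: K = 9/100

E = 10, F = 0, G = 1, EG - F^2 = 10 at the point
E_x = 36, E_y = 0, F_x = 0, F_y = 9/2, G_x = 0, G_y = 0
E_yy = 18, F_xy = 18, G_xx = 0
Compute both Brioschi determinants and normalise by (EG - F^2)^2.
M1 = [[-E_yy/2 + F_xy - G_xx/2, E_x/2, F_x - E_y/2], [F_y - G_x/2, E, F], [G_y/2, F, G]] = [[9, 18, 0], [9/2, 10, 0], [0, 0, 1]]; det M1 = 9
M2 = [[0, E_y/2, G_x/2], [E_y/2, E, F], [G_x/2, F, G]] = [[0, 0, 0], [0, 10, 0], [0, 0, 1]]; det M2 = 0
det M1 - det M2 = 9; K = 9 / (10)^2 = 9/100


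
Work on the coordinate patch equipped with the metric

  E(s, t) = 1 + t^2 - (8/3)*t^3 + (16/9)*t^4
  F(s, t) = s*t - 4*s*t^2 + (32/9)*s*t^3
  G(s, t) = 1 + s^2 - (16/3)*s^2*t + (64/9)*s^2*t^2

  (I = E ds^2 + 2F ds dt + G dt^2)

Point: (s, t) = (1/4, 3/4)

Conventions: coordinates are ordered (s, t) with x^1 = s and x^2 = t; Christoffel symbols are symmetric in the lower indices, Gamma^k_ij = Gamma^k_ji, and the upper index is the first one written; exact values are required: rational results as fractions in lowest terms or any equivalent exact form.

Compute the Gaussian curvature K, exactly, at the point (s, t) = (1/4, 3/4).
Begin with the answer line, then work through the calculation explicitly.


Answer: K = -256/289

E = 1, F = 0, G = 17/16, EG - F^2 = 17/16 at the point
E_s = 0, E_t = 0, F_s = 0, F_t = 1/4, G_s = 1/2, G_t = 1/3
E_tt = 2, F_st = 1, G_ss = 2
Evaluate Brioschi's two determinant matrices M1, M2 and divide by (EG - F^2)^2.
M1 = [[-E_tt/2 + F_st - G_ss/2, E_s/2, F_s - E_t/2], [F_t - G_s/2, E, F], [G_t/2, F, G]] = [[-1, 0, 0], [0, 1, 0], [1/6, 0, 17/16]]; det M1 = -17/16
M2 = [[0, E_t/2, G_s/2], [E_t/2, E, F], [G_s/2, F, G]] = [[0, 0, 1/4], [0, 1, 0], [1/4, 0, 17/16]]; det M2 = -1/16
det M1 - det M2 = -1; K = -1 / (17/16)^2 = -256/289


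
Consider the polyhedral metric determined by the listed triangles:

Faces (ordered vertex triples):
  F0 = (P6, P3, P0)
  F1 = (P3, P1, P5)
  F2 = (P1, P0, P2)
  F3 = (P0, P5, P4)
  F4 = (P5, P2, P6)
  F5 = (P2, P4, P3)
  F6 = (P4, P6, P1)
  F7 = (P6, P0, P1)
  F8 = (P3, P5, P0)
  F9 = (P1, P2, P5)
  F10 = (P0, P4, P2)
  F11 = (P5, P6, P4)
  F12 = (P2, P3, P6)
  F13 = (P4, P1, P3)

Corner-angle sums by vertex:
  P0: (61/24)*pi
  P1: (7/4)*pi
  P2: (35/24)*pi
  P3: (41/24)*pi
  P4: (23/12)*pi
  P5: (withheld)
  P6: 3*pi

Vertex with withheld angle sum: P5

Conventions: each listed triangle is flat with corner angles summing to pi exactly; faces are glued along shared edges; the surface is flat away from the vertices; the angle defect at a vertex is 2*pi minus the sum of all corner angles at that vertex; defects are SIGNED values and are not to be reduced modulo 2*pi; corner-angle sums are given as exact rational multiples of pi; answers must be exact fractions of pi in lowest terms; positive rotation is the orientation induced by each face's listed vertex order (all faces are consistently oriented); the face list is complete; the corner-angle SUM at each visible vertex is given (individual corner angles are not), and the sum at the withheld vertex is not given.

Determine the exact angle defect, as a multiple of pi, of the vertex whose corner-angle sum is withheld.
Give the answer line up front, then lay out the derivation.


Answer: defect(P5) = (3/8)*pi

V = 7, E = 21, F = 14; chi = V - E + F = 0
Gauss-Bonnet: total defect = 2*pi*chi = 0; visible defects sum to (-3/8)*pi


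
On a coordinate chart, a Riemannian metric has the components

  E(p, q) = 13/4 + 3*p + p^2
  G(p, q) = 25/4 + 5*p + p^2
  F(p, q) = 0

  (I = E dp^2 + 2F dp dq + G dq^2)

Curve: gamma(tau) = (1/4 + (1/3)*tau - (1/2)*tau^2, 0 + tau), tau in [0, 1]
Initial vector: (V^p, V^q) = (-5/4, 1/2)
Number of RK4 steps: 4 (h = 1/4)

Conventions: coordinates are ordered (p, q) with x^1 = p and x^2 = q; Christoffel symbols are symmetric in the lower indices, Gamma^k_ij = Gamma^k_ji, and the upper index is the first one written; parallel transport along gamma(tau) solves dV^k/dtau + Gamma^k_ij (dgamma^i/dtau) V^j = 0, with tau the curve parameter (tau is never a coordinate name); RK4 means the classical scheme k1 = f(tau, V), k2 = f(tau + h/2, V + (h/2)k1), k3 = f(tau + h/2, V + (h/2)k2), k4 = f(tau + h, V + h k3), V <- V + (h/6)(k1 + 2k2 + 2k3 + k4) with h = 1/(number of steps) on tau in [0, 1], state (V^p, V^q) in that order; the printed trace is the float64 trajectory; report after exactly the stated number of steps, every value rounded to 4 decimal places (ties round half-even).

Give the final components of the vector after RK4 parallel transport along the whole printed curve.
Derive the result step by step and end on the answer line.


gamma'(tau) = (1/3 - tau, 1); f(tau, V)^k = -Gamma^k_ij(gamma(tau)) gamma'^i(tau) V^j; h = 1/4; intermediate values shown to 6 dp
curve data and Christoffel symbols at the stage parameters:
  tau = 0.000000: gamma = (0.250000, 0.000000), gamma' = (0.333333, 1.000000); Gamma_ppp = 0.430769, Gamma_ppq = 0.000000, Gamma_pqq = -0.676923, Gamma_qpp = 0.000000, Gamma_qpq = 0.363636, Gamma_qqq = 0.000000
  tau = 0.125000: gamma = (0.283854, 0.125000), gamma' = (0.208333, 1.000000); Gamma_ppp = 0.426541, Gamma_ppq = 0.000000, Gamma_pqq = -0.665654, Gamma_qpp = 0.000000, Gamma_qpq = 0.359214, Gamma_qqq = 0.000000
  tau = 0.250000: gamma = (0.302083, 0.250000), gamma' = (0.083333, 1.000000); Gamma_ppp = 0.424269, Gamma_ppq = 0.000000, Gamma_pqq = -0.659701, Gamma_qpp = 0.000000, Gamma_qpq = 0.356877, Gamma_qqq = 0.000000
  tau = 0.375000: gamma = (0.304688, 0.375000), gamma' = (-0.041667, 1.000000); Gamma_ppp = 0.423944, Gamma_ppq = 0.000000, Gamma_pqq = -0.658857, Gamma_qpp = 0.000000, Gamma_qpq = 0.356546, Gamma_qqq = 0.000000
  tau = 0.500000: gamma = (0.291667, 0.500000), gamma' = (-0.166667, 1.000000); Gamma_ppp = 0.425567, Gamma_ppq = 0.000000, Gamma_pqq = -0.663093, Gamma_qpp = 0.000000, Gamma_qpq = 0.358209, Gamma_qqq = 0.000000
  tau = 0.625000: gamma = (0.263021, 0.625000), gamma' = (-0.291667, 1.000000); Gamma_ppp = 0.429142, Gamma_ppq = 0.000000, Gamma_pqq = -0.672555, Gamma_qpp = 0.000000, Gamma_qpq = 0.361923, Gamma_qqq = 0.000000
  tau = 0.750000: gamma = (0.218750, 0.750000), gamma' = (-0.416667, 1.000000); Gamma_ppp = 0.434675, Gamma_ppq = 0.000000, Gamma_pqq = -0.687577, Gamma_qpp = 0.000000, Gamma_qpq = 0.367816, Gamma_qqq = 0.000000
  tau = 0.875000: gamma = (0.158854, 0.875000), gamma' = (-0.541667, 1.000000); Gamma_ppp = 0.442149, Gamma_ppq = 0.000000, Gamma_pqq = -0.708688, Gamma_qpp = 0.000000, Gamma_qpq = 0.376102, Gamma_qqq = 0.000000
  tau = 1.000000: gamma = (0.083333, 1.000000), gamma' = (-0.666667, 1.000000); Gamma_ppp = 0.451485, Gamma_ppq = 0.000000, Gamma_pqq = -0.736634, Gamma_qpp = 0.000000, Gamma_qpq = 0.387097, Gamma_qqq = 0.000000
step 0: V^p = -1.2500, V^q = 0.5000
step 1: k1 = (0.517949, 0.393939), k2 = (0.470930, 0.384658), k3 = (0.470680, 0.386856), k4 = (0.433687, 0.386357); V <- V + (h/6)(k1 + 2k2 + 2k3 + k4): V^p = -1.1319, V^q = 0.5968
step 2: k1 = (0.433731, 0.386194), k2 = (0.405979, 0.393820), k3 = (0.406546, 0.395071), k4 = (0.388156, 0.410570); V <- V + (h/6)(k1 + 2k2 + 2k3 + k4): V^p = -1.0299, V^q = 0.6957
step 3: k1 = (0.388293, 0.410465), k2 = (0.379597, 0.434046), k3 = (0.381444, 0.434751), k4 = (0.383846, 0.467032); V <- V + (h/6)(k1 + 2k2 + 2k3 + k4): V^p = -0.9343, V^q = 0.8047
step 4: k1 = (0.384077, 0.466989), k2 = (0.399383, 0.509176), k3 = (0.403578, 0.509531), k4 = (0.435752, 0.563160); V <- V + (h/6)(k1 + 2k2 + 2k3 + k4): V^p = -0.8333, V^q = 0.9325

Answer: V^p = -0.8333, V^q = 0.9325


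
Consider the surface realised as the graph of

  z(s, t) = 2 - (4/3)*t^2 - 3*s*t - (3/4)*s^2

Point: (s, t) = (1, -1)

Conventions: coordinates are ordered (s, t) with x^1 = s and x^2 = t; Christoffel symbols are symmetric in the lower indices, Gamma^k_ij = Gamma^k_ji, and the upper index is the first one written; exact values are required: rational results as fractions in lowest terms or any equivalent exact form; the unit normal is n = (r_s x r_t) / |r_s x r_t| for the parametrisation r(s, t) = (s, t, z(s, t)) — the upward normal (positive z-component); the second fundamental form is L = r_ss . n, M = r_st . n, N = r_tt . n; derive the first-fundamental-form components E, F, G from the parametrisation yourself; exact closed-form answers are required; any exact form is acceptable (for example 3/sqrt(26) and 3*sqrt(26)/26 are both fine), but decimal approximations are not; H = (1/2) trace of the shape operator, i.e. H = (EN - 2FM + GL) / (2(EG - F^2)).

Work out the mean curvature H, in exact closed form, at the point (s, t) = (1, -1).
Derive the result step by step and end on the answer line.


z_s = 3/2, z_t = -1/3, z_ss = -3/2, z_st = -3, z_tt = -8/3
E = 13/4, F = -1/2, G = 10/9; answer radicand W^2 = 121/36
unnormalised second-form numerators: l = -3/2, m = -3, n = -8/3; L = l/sqrt(121/36), and similarly M = m/sqrt(W^2), N = n/sqrt(W^2)
H = (E*n - 2*F*m + G*l) / (2*(EG - F^2)*sqrt(W^2)); E*n - 2*F*m + G*l = -40/3, EG - F^2 = 121/36, so H = (-240/121)/sqrt(121/36)

Answer: H = -1440/1331


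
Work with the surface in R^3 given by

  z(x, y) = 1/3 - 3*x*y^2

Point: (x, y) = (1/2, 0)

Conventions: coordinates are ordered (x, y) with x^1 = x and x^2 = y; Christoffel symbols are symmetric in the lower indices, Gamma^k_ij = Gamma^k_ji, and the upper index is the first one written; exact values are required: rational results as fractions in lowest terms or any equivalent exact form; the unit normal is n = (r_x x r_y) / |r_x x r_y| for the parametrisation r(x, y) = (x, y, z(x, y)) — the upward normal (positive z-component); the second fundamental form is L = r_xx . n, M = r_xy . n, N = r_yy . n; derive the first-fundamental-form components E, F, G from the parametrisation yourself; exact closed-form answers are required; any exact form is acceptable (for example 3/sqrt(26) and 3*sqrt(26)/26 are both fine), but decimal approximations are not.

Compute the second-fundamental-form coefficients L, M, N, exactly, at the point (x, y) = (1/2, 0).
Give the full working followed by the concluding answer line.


z_x = 0, z_y = 0, z_xx = 0, z_xy = 0, z_yy = -3
E = 1, F = 0, G = 1; answer radicand W^2 = 1
unnormalised second-form numerators: l = 0, m = 0, n = -3; L = l/sqrt(1), and similarly M = m/sqrt(W^2), N = n/sqrt(W^2)

Answer: L = 0, M = 0, N = -3


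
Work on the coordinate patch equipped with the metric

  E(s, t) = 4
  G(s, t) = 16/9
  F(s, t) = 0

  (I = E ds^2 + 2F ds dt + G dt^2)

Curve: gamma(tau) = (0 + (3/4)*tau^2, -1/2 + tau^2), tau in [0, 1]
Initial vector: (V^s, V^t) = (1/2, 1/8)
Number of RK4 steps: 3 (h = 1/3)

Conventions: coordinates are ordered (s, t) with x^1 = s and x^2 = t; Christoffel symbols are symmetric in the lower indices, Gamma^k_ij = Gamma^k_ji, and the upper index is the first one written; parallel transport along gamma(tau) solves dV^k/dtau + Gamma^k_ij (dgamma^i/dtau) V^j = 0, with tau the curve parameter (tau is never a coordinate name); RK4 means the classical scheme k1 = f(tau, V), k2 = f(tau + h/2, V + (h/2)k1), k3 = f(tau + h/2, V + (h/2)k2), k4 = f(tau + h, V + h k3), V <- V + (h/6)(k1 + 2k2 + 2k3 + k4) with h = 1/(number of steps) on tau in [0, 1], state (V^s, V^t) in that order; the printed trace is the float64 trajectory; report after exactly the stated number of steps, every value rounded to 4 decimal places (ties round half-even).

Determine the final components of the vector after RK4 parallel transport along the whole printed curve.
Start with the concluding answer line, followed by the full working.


Answer: V^s = 0.5000, V^t = 0.1250

gamma'(tau) = ((3/2)*tau, 2*tau); f(tau, V)^k = -Gamma^k_ij(gamma(tau)) gamma'^i(tau) V^j; h = 1/3; intermediate values shown to 6 dp
curve data and Christoffel symbols at the stage parameters:
  tau = 0.000000: gamma = (0.000000, -0.500000), gamma' = (0.000000, 0.000000); Gamma_sss = 0.000000, Gamma_sst = 0.000000, Gamma_stt = 0.000000, Gamma_tss = 0.000000, Gamma_tst = 0.000000, Gamma_ttt = 0.000000
  tau = 0.166667: gamma = (0.020833, -0.472222), gamma' = (0.250000, 0.333333); Gamma_sss = 0.000000, Gamma_sst = 0.000000, Gamma_stt = 0.000000, Gamma_tss = 0.000000, Gamma_tst = 0.000000, Gamma_ttt = 0.000000
  tau = 0.333333: gamma = (0.083333, -0.388889), gamma' = (0.500000, 0.666667); Gamma_sss = 0.000000, Gamma_sst = 0.000000, Gamma_stt = 0.000000, Gamma_tss = 0.000000, Gamma_tst = 0.000000, Gamma_ttt = 0.000000
  tau = 0.500000: gamma = (0.187500, -0.250000), gamma' = (0.750000, 1.000000); Gamma_sss = 0.000000, Gamma_sst = 0.000000, Gamma_stt = 0.000000, Gamma_tss = 0.000000, Gamma_tst = 0.000000, Gamma_ttt = 0.000000
  tau = 0.666667: gamma = (0.333333, -0.055556), gamma' = (1.000000, 1.333333); Gamma_sss = 0.000000, Gamma_sst = 0.000000, Gamma_stt = 0.000000, Gamma_tss = 0.000000, Gamma_tst = 0.000000, Gamma_ttt = 0.000000
  tau = 0.833333: gamma = (0.520833, 0.194444), gamma' = (1.250000, 1.666667); Gamma_sss = 0.000000, Gamma_sst = 0.000000, Gamma_stt = 0.000000, Gamma_tss = 0.000000, Gamma_tst = 0.000000, Gamma_ttt = 0.000000
  tau = 1.000000: gamma = (0.750000, 0.500000), gamma' = (1.500000, 2.000000); Gamma_sss = 0.000000, Gamma_sst = 0.000000, Gamma_stt = 0.000000, Gamma_tss = 0.000000, Gamma_tst = 0.000000, Gamma_ttt = 0.000000
step 0: V^s = 0.5000, V^t = 0.1250
step 1: k1 = (0.000000, 0.000000), k2 = (0.000000, 0.000000), k3 = (0.000000, 0.000000), k4 = (0.000000, 0.000000); V <- V + (h/6)(k1 + 2k2 + 2k3 + k4): V^s = 0.5000, V^t = 0.1250
step 2: k1 = (0.000000, 0.000000), k2 = (0.000000, 0.000000), k3 = (0.000000, 0.000000), k4 = (0.000000, 0.000000); V <- V + (h/6)(k1 + 2k2 + 2k3 + k4): V^s = 0.5000, V^t = 0.1250
step 3: k1 = (0.000000, 0.000000), k2 = (0.000000, 0.000000), k3 = (0.000000, 0.000000), k4 = (0.000000, 0.000000); V <- V + (h/6)(k1 + 2k2 + 2k3 + k4): V^s = 0.5000, V^t = 0.1250


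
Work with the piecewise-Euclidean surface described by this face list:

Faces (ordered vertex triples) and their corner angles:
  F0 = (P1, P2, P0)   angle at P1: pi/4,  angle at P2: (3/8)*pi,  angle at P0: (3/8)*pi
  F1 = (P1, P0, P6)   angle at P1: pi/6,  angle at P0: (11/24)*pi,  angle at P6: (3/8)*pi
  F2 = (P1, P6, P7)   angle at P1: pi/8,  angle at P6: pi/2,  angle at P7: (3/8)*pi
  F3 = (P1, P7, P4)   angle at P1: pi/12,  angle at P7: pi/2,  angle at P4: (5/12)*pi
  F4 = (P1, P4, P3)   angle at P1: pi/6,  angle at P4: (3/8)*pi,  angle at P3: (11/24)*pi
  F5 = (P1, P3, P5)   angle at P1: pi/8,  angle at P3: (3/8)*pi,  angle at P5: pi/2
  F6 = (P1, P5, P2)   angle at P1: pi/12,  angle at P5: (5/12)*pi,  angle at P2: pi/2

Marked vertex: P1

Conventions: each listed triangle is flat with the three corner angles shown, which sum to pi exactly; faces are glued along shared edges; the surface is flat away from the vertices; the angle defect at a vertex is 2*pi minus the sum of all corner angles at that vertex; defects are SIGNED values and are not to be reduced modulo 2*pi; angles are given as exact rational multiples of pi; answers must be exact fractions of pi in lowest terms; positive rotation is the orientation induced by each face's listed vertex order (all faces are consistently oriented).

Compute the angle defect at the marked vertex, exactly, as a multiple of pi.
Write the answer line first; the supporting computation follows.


Answer: defect(P1) = pi

Sum of corner angles at P1: pi
defect = 2*pi - pi


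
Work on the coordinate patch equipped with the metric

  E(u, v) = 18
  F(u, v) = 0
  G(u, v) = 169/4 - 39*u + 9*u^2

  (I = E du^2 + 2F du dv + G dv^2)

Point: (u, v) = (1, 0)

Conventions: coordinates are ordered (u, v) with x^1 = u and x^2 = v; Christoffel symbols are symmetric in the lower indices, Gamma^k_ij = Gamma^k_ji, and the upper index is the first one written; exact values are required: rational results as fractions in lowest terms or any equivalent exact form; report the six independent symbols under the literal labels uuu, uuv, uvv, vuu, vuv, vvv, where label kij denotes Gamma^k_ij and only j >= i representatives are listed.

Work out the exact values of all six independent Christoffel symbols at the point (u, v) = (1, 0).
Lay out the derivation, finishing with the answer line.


E = 18, F = 0, G = 49/4 at the point
E_u = 0, E_v = 0, F_u = 0, F_v = 0, G_u = -21, G_v = 0
EG - F^2 = 441/2;  g^inv = (2/441) * [[49/4, 0], [0, 18]]
first-kind symbols [ij,l] = (1/2)(d_i g_jl + d_j g_il - d_l g_ij): [uu,u] = E_u/2 = 0, [uu,v] = F_u - E_v/2 = 0, [uv,u] = E_v/2 = 0, [uv,v] = G_u/2 = -21/2, [vv,u] = F_v - G_u/2 = 21/2, [vv,v] = G_v/2 = 0
Gamma^u_ij = (G*[ij,u] - F*[ij,v])/(EG - F^2), Gamma^v_ij = (E*[ij,v] - F*[ij,u])/(EG - F^2)

Answer: Gamma_uuu = 0, Gamma_uuv = 0, Gamma_uvv = 7/12, Gamma_vuu = 0, Gamma_vuv = -6/7, Gamma_vvv = 0


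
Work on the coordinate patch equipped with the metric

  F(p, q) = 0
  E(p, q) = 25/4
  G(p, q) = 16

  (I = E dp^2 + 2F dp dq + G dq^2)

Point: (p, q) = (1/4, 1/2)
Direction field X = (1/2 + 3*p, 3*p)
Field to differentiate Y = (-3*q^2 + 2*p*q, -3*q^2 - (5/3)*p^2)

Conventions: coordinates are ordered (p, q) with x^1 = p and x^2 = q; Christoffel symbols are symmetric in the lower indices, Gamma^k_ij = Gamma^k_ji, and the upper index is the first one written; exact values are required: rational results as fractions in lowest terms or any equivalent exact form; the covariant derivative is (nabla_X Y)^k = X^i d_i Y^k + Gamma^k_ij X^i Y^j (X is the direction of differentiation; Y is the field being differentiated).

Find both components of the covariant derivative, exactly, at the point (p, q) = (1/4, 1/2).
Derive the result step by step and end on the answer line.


E = 25/4, F = 0, G = 16 at the point
E_p = 0, E_q = 0, F_p = 0, F_q = 0, G_p = 0, G_q = 0
EG - F^2 = 100;  g^inv = (1/100) * [[16, 0], [0, 25/4]]
first-kind symbols [ij,l] = (1/2)(d_i g_jl + d_j g_il - d_l g_ij): [pp,p] = E_p/2 = 0, [pp,q] = F_p - E_q/2 = 0, [pq,p] = E_q/2 = 0, [pq,q] = G_p/2 = 0, [qq,p] = F_q - G_p/2 = 0, [qq,q] = G_q/2 = 0
Gamma^p_ij = (G*[ij,p] - F*[ij,q])/(EG - F^2), Gamma^q_ij = (E*[ij,q] - F*[ij,p])/(EG - F^2)
Gamma_ppp = 0, Gamma_ppq = 0, Gamma_pqq = 0, Gamma_qpp = 0, Gamma_qpq = 0, Gamma_qqq = 0
X = (5/4, 3/4), Y = (-1/2, -41/48) at the point

Answer: (nabla_X Y)^p = -5/8, (nabla_X Y)^q = -79/24


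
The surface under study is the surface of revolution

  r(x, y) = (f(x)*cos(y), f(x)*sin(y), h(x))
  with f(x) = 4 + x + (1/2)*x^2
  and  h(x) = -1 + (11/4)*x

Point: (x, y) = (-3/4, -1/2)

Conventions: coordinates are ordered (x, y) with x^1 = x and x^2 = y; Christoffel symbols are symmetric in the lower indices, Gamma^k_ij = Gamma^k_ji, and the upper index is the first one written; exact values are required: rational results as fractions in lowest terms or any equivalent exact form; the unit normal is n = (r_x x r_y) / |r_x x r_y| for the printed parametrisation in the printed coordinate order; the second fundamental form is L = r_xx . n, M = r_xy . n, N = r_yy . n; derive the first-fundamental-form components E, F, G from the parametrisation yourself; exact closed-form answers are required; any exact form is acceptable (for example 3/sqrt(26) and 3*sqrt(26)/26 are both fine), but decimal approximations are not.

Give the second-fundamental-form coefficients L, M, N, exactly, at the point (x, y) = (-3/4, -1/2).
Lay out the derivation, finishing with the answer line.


f = 113/32, f' = 1/4, f'' = 1, h' = 11/4, h'' = 0
E = 61/8, F = 0, G = 12769/1024; answer radicand W^2 = 61/8
unnormalised second-form numerators: l = -11/4, m = 0, n = 1243/128; L = l/sqrt(61/8), and similarly M = m/sqrt(W^2), N = n/sqrt(W^2)

Answer: L = -11*sqrt(122)/122, M = 0, N = 1243*sqrt(122)/3904


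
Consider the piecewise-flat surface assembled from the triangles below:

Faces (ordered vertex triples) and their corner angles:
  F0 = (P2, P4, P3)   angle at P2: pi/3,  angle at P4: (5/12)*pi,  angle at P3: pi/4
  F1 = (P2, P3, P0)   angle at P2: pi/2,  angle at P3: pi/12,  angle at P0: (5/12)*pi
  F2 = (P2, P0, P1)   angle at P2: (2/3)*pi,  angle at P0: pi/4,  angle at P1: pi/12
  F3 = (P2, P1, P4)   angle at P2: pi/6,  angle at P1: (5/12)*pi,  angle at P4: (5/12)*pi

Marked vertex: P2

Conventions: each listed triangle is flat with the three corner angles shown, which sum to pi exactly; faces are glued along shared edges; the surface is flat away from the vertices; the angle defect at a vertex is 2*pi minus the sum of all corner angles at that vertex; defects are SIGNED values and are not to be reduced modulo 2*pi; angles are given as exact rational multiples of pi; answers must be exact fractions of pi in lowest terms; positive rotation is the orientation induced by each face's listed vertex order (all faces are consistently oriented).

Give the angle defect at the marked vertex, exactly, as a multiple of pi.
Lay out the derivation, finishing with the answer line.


Sum of corner angles at P2: (5/3)*pi
defect = 2*pi - (5/3)*pi

Answer: defect(P2) = pi/3


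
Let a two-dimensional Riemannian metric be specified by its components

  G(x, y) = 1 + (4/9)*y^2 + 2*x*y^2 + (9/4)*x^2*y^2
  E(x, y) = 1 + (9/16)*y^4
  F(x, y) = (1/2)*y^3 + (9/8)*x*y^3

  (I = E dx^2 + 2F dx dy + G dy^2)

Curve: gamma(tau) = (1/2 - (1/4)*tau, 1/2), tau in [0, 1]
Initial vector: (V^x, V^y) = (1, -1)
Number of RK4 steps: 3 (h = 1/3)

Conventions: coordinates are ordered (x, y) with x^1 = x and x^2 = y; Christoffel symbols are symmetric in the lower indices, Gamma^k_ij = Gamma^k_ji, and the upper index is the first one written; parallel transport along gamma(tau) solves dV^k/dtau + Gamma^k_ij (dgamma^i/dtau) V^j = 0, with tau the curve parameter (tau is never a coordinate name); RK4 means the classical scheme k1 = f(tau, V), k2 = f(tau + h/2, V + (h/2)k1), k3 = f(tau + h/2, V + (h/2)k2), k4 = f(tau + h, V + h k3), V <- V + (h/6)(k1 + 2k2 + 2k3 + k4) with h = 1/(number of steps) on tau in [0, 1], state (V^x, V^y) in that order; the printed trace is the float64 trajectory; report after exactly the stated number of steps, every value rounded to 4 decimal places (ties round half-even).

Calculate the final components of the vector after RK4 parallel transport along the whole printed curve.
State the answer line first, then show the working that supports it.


Answer: V^x = 0.9740, V^y = -1.0846

gamma'(tau) = (-1/4, 0); f(tau, V)^k = -Gamma^k_ij(gamma(tau)) gamma'^i(tau) V^j; h = 1/3; intermediate values shown to 6 dp
curve data and Christoffel symbols at the stage parameters:
  tau = 0.000000: gamma = (0.500000, 0.500000), gamma' = (-0.250000, 0.000000); Gamma_xxx = 0.000000, Gamma_xxy = 0.091500, Gamma_xyy = 0.172833, Gamma_yxx = 0.000000, Gamma_yxy = 0.345665, Gamma_yyy = 0.652923
  tau = 0.166667: gamma = (0.458333, 0.500000), gamma' = (-0.250000, 0.000000); Gamma_xxx = 0.000000, Gamma_xxy = 0.094152, Gamma_xyy = 0.169996, Gamma_yxx = 0.000000, Gamma_yxy = 0.339993, Gamma_yyy = 0.613876
  tau = 0.333333: gamma = (0.416667, 0.500000), gamma' = (-0.250000, 0.000000); Gamma_xxx = 0.000000, Gamma_xxy = 0.096832, Gamma_xyy = 0.166766, Gamma_yxx = 0.000000, Gamma_yxy = 0.333533, Gamma_yyy = 0.574417
  tau = 0.500000: gamma = (0.375000, 0.500000), gamma' = (-0.250000, 0.000000); Gamma_xxx = 0.000000, Gamma_xxy = 0.099532, Gamma_xyy = 0.163121, Gamma_yxx = 0.000000, Gamma_yxy = 0.326242, Gamma_yyy = 0.534675
  tau = 0.666667: gamma = (0.333333, 0.500000), gamma' = (-0.250000, 0.000000); Gamma_xxx = 0.000000, Gamma_xxy = 0.102240, Gamma_xyy = 0.159041, Gamma_yxx = 0.000000, Gamma_yxy = 0.318081, Gamma_yyy = 0.494793
  tau = 0.833333: gamma = (0.291667, 0.500000), gamma' = (-0.250000, 0.000000); Gamma_xxx = 0.000000, Gamma_xxy = 0.104948, Gamma_xyy = 0.154506, Gamma_yxx = 0.000000, Gamma_yxy = 0.309013, Gamma_yyy = 0.454936
  tau = 1.000000: gamma = (0.250000, 0.500000), gamma' = (-0.250000, 0.000000); Gamma_xxx = 0.000000, Gamma_xxy = 0.107641, Gamma_xyy = 0.149502, Gamma_yxx = 0.000000, Gamma_yxy = 0.299003, Gamma_yyy = 0.415282
step 0: V^x = 1.0000, V^y = -1.0000
step 1: k1 = (-0.022875, -0.086416), k2 = (-0.023877, -0.086222), k3 = (-0.023876, -0.086220), k4 = (-0.024904, -0.085780); V <- V + (h/6)(k1 + 2k2 + 2k3 + k4): V^x = 0.9920, V^y = -1.0287
step 2: k1 = (-0.024903, -0.085778), k2 = (-0.025953, -0.085070), k3 = (-0.025950, -0.085060), k4 = (-0.027019, -0.084059); V <- V + (h/6)(k1 + 2k2 + 2k3 + k4): V^x = 0.9834, V^y = -1.0571
step 3: k1 = (-0.027019, -0.084058), k2 = (-0.028102, -0.082744), k3 = (-0.028096, -0.082727), k4 = (-0.029188, -0.081078); V <- V + (h/6)(k1 + 2k2 + 2k3 + k4): V^x = 0.9740, V^y = -1.0846
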